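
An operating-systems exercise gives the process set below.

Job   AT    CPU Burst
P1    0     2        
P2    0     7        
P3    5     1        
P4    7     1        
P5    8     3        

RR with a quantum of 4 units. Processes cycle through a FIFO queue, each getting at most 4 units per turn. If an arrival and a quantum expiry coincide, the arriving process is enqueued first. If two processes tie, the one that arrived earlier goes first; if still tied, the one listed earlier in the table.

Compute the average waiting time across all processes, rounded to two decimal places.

Gantt: | P1 0-2 | P2 2-6 | P3 6-7 | P2 7-10 | P4 10-11 | P5 11-14 |
Completion: P1=2  P2=10  P3=7  P4=11  P5=14
Turnaround (C−A): P1=2  P2=10  P3=2  P4=4  P5=6
Waiting times: P1=0, P2=3, P3=1, P4=3, P5=3
Average waiting = (0+3+1+3+3) / 5 = 10/5 = 2.00

2.00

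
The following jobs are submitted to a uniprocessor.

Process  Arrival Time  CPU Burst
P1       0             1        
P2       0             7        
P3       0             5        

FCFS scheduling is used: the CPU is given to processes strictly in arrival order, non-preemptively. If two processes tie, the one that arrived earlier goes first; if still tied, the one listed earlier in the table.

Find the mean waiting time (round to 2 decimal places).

3.00

Gantt: | P1 0-1 | P2 1-8 | P3 8-13 |
Completion: P1=1  P2=8  P3=13
Waiting times: P1=0, P2=1, P3=8
Average waiting = (0+1+8) / 3 = 9/3 = 3.00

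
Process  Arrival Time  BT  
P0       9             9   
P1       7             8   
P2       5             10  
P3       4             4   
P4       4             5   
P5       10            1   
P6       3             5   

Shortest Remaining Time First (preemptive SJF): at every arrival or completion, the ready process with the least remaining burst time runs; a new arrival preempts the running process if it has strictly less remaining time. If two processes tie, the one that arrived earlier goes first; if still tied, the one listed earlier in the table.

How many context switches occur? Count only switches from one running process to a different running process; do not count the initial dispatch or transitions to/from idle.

Gantt: | idle 0-3 | P6 3-8 | P3 8-10 | P5 10-11 | P3 11-13 | P4 13-18 | P1 18-26 | P0 26-35 | P2 35-45 |
Completion: P0=35  P1=26  P2=45  P3=13  P4=18  P5=11  P6=8

7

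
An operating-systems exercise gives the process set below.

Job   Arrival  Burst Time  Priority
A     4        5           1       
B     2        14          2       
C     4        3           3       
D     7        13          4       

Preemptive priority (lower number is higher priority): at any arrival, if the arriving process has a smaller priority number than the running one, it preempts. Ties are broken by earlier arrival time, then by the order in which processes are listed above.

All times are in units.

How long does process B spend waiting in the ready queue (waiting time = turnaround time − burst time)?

Gantt: | idle 0-2 | B 2-4 | A 4-9 | B 9-21 | C 21-24 | D 24-37 |
Completion: A=9  B=21  C=24  D=37
Turnaround (C−A): A=5  B=19  C=20  D=30
Waiting(B) = turnaround − burst = 19 − 14 = 5

5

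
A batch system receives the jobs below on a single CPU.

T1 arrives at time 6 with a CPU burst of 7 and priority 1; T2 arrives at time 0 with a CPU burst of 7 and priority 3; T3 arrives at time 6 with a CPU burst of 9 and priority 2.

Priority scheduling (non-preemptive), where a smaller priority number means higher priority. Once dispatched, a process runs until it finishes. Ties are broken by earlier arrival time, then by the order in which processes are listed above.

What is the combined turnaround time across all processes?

Gantt: | T2 0-7 | T1 7-14 | T3 14-23 |
Completion: T1=14  T2=7  T3=23
Turnaround (C−A): T1=8  T2=7  T3=17
Turnaround = completion − arrival: T1=8, T2=7, T3=17
Total turnaround = 8 + 7 + 17 = 32

32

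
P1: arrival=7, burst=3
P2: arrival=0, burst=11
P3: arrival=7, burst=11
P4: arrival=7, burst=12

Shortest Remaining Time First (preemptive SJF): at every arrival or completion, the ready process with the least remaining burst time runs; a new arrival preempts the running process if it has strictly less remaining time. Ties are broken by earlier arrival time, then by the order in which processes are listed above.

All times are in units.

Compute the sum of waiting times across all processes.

28

Gantt: | P2 0-7 | P1 7-10 | P2 10-14 | P3 14-25 | P4 25-37 |
Completion: P1=10  P2=14  P3=25  P4=37
Waiting = turnaround − burst: P1=0, P2=3, P3=7, P4=18
Total waiting = 0 + 3 + 7 + 18 = 28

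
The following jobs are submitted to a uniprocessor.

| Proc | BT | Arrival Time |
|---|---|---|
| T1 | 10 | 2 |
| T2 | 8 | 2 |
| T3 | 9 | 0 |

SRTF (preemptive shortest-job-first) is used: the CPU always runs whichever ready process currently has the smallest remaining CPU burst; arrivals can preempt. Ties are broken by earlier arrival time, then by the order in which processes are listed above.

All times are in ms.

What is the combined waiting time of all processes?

22

Timeline: | T3 0-9 | T2 9-17 | T1 17-27 |
Completion: T1=27  T2=17  T3=9
Waiting = turnaround − burst: T1=15, T2=7, T3=0
Total waiting = 15 + 7 + 0 = 22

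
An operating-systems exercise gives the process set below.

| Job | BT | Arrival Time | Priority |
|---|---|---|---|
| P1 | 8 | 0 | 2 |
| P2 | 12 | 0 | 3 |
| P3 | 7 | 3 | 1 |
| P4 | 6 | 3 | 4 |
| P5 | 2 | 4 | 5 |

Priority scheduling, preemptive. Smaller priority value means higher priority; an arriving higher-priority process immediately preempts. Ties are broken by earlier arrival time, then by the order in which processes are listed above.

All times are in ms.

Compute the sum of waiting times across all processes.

75

Gantt: | P1 0-3 | P3 3-10 | P1 10-15 | P2 15-27 | P4 27-33 | P5 33-35 |
Completion: P1=15  P2=27  P3=10  P4=33  P5=35
Waiting = turnaround − burst: P1=7, P2=15, P3=0, P4=24, P5=29
Total waiting = 7 + 15 + 0 + 24 + 29 = 75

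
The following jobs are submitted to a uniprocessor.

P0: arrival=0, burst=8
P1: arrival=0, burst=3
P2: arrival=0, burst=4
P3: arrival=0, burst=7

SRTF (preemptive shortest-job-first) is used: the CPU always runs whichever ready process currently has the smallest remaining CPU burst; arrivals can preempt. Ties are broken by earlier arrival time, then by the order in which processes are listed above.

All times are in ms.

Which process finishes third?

Timeline: | P1 0-3 | P2 3-7 | P3 7-14 | P0 14-22 |
Completion: P0=22  P1=3  P2=7  P3=14
Finish order: P1 → P2 → P3 → P0

P3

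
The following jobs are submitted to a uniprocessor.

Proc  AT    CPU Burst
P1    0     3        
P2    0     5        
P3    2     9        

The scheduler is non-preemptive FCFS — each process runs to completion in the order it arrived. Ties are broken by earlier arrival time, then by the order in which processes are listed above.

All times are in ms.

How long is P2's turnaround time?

8

Timeline: | P1 0-3 | P2 3-8 | P3 8-17 |
Completion: P1=3  P2=8  P3=17
Turnaround(P2) = completion − arrival = 8 − 0 = 8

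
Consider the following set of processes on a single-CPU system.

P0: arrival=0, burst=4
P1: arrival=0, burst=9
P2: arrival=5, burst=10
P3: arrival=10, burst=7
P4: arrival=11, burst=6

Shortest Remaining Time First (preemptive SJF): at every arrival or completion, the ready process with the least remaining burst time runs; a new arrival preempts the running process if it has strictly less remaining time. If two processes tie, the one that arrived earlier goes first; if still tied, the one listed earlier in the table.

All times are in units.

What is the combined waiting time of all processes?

36

Schedule: | P0 0-4 | P1 4-13 | P4 13-19 | P3 19-26 | P2 26-36 |
Completion: P0=4  P1=13  P2=36  P3=26  P4=19
Turnaround (C−A): P0=4  P1=13  P2=31  P3=16  P4=8
Waiting = turnaround − burst: P0=0, P1=4, P2=21, P3=9, P4=2
Total waiting = 0 + 4 + 21 + 9 + 2 = 36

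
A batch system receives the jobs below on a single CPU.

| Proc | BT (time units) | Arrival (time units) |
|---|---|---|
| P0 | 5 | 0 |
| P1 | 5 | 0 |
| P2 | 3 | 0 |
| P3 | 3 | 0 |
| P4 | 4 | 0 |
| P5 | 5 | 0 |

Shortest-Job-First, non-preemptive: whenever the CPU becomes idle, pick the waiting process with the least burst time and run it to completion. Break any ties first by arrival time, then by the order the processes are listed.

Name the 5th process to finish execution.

P1

Timeline: | P2 0-3 | P3 3-6 | P4 6-10 | P0 10-15 | P1 15-20 | P5 20-25 |
Completion: P0=15  P1=20  P2=3  P3=6  P4=10  P5=25
Turnaround (C−A): P0=15  P1=20  P2=3  P3=6  P4=10  P5=25
Finish order: P2 → P3 → P4 → P0 → P1 → P5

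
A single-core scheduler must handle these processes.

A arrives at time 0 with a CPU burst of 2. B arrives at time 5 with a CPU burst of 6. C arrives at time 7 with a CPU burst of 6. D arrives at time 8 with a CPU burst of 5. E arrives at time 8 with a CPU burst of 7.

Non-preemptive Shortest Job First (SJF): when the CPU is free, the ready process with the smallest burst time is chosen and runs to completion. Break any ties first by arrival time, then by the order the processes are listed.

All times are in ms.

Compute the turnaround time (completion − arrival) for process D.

8

Timeline: | A 0-2 | idle 2-5 | B 5-11 | D 11-16 | C 16-22 | E 22-29 |
Completion: A=2  B=11  C=22  D=16  E=29
Turnaround(D) = completion − arrival = 16 − 8 = 8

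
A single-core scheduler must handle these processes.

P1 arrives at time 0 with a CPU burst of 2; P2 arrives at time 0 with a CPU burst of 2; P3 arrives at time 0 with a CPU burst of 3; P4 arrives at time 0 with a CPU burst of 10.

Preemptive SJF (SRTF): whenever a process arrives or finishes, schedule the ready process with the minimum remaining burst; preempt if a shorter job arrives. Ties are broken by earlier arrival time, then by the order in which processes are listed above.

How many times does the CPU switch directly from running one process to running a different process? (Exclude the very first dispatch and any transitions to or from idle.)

Schedule: | P1 0-2 | P2 2-4 | P3 4-7 | P4 7-17 |
Completion: P1=2  P2=4  P3=7  P4=17
Turnaround (C−A): P1=2  P2=4  P3=7  P4=17

3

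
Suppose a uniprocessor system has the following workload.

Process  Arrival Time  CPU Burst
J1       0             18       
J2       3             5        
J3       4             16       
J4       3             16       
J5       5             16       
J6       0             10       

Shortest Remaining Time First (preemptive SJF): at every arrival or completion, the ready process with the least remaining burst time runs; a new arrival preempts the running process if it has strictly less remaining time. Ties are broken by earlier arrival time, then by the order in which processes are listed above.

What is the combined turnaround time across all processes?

Timeline: | J6 0-3 | J2 3-8 | J6 8-15 | J4 15-31 | J3 31-47 | J5 47-63 | J1 63-81 |
Completion: J1=81  J2=8  J3=47  J4=31  J5=63  J6=15
Turnaround (C−A): J1=81  J2=5  J3=43  J4=28  J5=58  J6=15
Turnaround = completion − arrival: J1=81, J2=5, J3=43, J4=28, J5=58, J6=15
Total turnaround = 81 + 5 + 43 + 28 + 58 + 15 = 230

230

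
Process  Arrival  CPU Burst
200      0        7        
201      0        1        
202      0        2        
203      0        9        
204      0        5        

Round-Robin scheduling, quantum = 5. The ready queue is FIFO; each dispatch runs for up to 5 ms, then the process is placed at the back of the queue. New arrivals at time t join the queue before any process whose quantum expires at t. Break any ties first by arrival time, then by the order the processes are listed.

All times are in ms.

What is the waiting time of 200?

13

Gantt: | 200 0-5 | 201 5-6 | 202 6-8 | 203 8-13 | 204 13-18 | 200 18-20 | 203 20-24 |
Completion: 200=20  201=6  202=8  203=24  204=18
Turnaround (C−A): 200=20  201=6  202=8  203=24  204=18
Waiting(200) = turnaround − burst = 20 − 7 = 13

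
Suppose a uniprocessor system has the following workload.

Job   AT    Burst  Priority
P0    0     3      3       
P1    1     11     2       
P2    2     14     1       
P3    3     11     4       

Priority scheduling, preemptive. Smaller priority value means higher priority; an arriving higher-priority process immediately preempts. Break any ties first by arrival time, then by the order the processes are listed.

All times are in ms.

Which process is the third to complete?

Timeline: | P0 0-1 | P1 1-2 | P2 2-16 | P1 16-26 | P0 26-28 | P3 28-39 |
Completion: P0=28  P1=26  P2=16  P3=39
Turnaround (C−A): P0=28  P1=25  P2=14  P3=36
Finish order: P2 → P1 → P0 → P3

P0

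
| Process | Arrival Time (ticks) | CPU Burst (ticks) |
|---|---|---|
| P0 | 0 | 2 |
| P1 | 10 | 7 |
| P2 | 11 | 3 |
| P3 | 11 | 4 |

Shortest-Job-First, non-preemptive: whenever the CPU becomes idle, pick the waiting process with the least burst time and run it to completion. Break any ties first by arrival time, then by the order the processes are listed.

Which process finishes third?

Timeline: | P0 0-2 | idle 2-10 | P1 10-17 | P2 17-20 | P3 20-24 |
Completion: P0=2  P1=17  P2=20  P3=24
Finish order: P0 → P1 → P2 → P3

P2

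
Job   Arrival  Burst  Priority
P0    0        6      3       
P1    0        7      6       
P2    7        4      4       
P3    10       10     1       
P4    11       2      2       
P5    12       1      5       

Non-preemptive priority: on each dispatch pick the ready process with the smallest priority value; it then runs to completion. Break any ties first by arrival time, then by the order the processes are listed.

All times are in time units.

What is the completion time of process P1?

Gantt: | P0 0-6 | P1 6-13 | P3 13-23 | P4 23-25 | P2 25-29 | P5 29-30 |
Completion: P0=6  P1=13  P2=29  P3=23  P4=25  P5=30
Turnaround (C−A): P0=6  P1=13  P2=22  P3=13  P4=14  P5=18

13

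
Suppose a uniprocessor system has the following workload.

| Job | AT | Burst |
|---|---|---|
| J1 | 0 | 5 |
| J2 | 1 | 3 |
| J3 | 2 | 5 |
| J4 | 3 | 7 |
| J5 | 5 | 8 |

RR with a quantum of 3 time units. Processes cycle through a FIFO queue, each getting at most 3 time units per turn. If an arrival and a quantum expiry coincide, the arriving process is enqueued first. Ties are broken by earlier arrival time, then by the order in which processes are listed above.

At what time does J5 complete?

28

Timeline: | J1 0-3 | J2 3-6 | J3 6-9 | J4 9-12 | J1 12-14 | J5 14-17 | J3 17-19 | J4 19-22 | J5 22-25 | J4 25-26 | J5 26-28 |
Completion: J1=14  J2=6  J3=19  J4=26  J5=28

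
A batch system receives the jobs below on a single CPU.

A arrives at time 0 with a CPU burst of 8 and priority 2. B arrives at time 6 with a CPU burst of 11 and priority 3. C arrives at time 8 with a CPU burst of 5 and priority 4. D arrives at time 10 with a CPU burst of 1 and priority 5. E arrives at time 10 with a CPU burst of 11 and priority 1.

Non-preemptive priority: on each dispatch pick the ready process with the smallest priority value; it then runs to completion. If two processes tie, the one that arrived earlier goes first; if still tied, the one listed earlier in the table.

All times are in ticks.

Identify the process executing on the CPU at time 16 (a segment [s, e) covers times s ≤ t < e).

Gantt: | A 0-8 | B 8-19 | E 19-30 | C 30-35 | D 35-36 |
Completion: A=8  B=19  C=35  D=36  E=30

B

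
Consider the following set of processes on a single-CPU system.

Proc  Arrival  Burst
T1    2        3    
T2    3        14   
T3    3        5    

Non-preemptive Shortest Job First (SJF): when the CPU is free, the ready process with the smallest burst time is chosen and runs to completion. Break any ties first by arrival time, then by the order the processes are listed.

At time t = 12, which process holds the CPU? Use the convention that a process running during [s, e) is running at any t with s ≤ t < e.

Schedule: | idle 0-2 | T1 2-5 | T3 5-10 | T2 10-24 |
Completion: T1=5  T2=24  T3=10
Turnaround (C−A): T1=3  T2=21  T3=7

T2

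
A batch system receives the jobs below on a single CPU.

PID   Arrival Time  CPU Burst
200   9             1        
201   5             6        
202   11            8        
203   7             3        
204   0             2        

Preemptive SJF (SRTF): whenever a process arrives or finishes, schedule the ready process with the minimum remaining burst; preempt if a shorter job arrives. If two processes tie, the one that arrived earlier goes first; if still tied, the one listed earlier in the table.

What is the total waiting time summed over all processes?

9

Gantt: | 204 0-2 | idle 2-5 | 201 5-7 | 203 7-10 | 200 10-11 | 201 11-15 | 202 15-23 |
Completion: 200=11  201=15  202=23  203=10  204=2
Turnaround (C−A): 200=2  201=10  202=12  203=3  204=2
Waiting = turnaround − burst: 200=1, 201=4, 202=4, 203=0, 204=0
Total waiting = 1 + 4 + 4 + 0 + 0 = 9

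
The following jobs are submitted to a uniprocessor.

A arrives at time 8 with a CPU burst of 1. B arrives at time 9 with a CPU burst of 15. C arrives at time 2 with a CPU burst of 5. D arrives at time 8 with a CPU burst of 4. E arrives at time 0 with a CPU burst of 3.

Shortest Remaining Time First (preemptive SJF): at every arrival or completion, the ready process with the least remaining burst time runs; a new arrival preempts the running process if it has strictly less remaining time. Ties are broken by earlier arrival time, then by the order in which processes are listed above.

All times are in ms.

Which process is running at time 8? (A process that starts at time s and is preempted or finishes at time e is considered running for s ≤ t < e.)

Gantt: | E 0-3 | C 3-8 | A 8-9 | D 9-13 | B 13-28 |
Completion: A=9  B=28  C=8  D=13  E=3

A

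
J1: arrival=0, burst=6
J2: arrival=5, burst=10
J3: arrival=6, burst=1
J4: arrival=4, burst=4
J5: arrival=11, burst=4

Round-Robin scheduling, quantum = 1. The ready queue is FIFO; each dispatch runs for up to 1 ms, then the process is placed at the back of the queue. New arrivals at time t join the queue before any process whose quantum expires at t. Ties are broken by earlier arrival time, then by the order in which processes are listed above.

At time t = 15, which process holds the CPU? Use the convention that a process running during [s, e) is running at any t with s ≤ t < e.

Gantt: | J1 0-4 | J4 4-5 | J1 5-6 | J2 6-7 | J4 7-8 | J3 8-9 | J1 9-10 | J2 10-11 | J4 11-12 | J5 12-13 | J2 13-14 | J4 14-15 | J5 15-16 | J2 16-17 | J5 17-18 | J2 18-19 | J5 19-20 | J2 20-25 |
Completion: J1=10  J2=25  J3=9  J4=15  J5=20
Turnaround (C−A): J1=10  J2=20  J3=3  J4=11  J5=9

J5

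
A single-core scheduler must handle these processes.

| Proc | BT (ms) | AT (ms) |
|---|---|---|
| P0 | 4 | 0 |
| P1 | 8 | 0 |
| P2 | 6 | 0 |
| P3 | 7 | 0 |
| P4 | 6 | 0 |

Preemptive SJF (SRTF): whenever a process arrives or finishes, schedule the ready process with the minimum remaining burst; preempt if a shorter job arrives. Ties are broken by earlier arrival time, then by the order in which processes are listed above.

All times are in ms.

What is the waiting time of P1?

Timeline: | P0 0-4 | P2 4-10 | P4 10-16 | P3 16-23 | P1 23-31 |
Completion: P0=4  P1=31  P2=10  P3=23  P4=16
Waiting(P1) = turnaround − burst = 31 − 8 = 23

23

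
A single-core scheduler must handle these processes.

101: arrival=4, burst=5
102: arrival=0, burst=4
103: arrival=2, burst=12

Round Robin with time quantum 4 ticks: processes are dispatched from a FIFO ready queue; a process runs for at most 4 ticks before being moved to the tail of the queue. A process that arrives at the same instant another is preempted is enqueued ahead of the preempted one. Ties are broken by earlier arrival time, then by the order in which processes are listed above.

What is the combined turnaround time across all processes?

36

Timeline: | 102 0-4 | 103 4-8 | 101 8-12 | 103 12-16 | 101 16-17 | 103 17-21 |
Completion: 101=17  102=4  103=21
Turnaround (C−A): 101=13  102=4  103=19
Turnaround = completion − arrival: 101=13, 102=4, 103=19
Total turnaround = 13 + 4 + 19 = 36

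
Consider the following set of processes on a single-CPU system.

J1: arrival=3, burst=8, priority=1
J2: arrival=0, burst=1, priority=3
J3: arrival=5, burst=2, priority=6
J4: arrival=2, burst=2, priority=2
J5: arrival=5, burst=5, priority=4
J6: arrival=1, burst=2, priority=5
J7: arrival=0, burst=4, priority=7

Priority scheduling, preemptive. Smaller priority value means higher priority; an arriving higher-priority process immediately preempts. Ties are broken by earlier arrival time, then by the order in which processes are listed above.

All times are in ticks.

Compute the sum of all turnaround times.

87

Schedule: | J2 0-1 | J6 1-2 | J4 2-3 | J1 3-11 | J4 11-12 | J5 12-17 | J6 17-18 | J3 18-20 | J7 20-24 |
Completion: J1=11  J2=1  J3=20  J4=12  J5=17  J6=18  J7=24
Turnaround = completion − arrival: J1=8, J2=1, J3=15, J4=10, J5=12, J6=17, J7=24
Total turnaround = 8 + 1 + 15 + 10 + 12 + 17 + 24 = 87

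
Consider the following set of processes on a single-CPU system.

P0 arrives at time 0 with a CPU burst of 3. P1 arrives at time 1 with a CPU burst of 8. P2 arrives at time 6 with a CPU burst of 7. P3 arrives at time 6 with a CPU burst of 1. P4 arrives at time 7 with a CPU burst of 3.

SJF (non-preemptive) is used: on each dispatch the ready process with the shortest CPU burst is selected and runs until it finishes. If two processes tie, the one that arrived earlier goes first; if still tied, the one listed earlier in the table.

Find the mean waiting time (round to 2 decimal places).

4.20

Gantt: | P0 0-3 | P1 3-11 | P3 11-12 | P4 12-15 | P2 15-22 |
Completion: P0=3  P1=11  P2=22  P3=12  P4=15
Turnaround (C−A): P0=3  P1=10  P2=16  P3=6  P4=8
Waiting times: P0=0, P1=2, P2=9, P3=5, P4=5
Average waiting = (0+2+9+5+5) / 5 = 21/5 = 4.20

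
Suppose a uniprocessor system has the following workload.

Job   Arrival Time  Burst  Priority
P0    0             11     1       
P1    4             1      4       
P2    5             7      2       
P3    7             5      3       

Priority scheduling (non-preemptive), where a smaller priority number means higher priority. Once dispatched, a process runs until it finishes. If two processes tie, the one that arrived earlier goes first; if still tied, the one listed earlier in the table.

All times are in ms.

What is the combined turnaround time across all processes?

Schedule: | P0 0-11 | P2 11-18 | P3 18-23 | P1 23-24 |
Completion: P0=11  P1=24  P2=18  P3=23
Turnaround = completion − arrival: P0=11, P1=20, P2=13, P3=16
Total turnaround = 11 + 20 + 13 + 16 = 60

60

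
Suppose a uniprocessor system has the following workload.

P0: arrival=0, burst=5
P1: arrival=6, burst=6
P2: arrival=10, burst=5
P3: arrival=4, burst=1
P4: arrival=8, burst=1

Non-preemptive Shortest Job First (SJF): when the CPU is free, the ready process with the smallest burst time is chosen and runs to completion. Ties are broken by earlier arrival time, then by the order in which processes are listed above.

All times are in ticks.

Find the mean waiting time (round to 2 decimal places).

1.60

Timeline: | P0 0-5 | P3 5-6 | P1 6-12 | P4 12-13 | P2 13-18 |
Completion: P0=5  P1=12  P2=18  P3=6  P4=13
Waiting times: P0=0, P1=0, P2=3, P3=1, P4=4
Average waiting = (0+0+3+1+4) / 5 = 8/5 = 1.60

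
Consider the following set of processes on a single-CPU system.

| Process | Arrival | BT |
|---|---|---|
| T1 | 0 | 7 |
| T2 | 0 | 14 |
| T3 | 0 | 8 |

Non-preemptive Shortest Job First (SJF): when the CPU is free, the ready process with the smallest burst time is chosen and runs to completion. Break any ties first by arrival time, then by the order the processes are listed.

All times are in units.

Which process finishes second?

T3

Schedule: | T1 0-7 | T3 7-15 | T2 15-29 |
Completion: T1=7  T2=29  T3=15
Turnaround (C−A): T1=7  T2=29  T3=15
Finish order: T1 → T3 → T2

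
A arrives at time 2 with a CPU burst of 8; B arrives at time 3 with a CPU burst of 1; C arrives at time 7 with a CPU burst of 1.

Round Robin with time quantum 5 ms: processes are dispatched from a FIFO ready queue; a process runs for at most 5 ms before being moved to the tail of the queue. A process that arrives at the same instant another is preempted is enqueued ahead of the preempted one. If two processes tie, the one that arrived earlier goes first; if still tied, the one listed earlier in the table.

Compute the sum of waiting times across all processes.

Schedule: | idle 0-2 | A 2-7 | B 7-8 | C 8-9 | A 9-12 |
Completion: A=12  B=8  C=9
Turnaround (C−A): A=10  B=5  C=2
Waiting = turnaround − burst: A=2, B=4, C=1
Total waiting = 2 + 4 + 1 = 7

7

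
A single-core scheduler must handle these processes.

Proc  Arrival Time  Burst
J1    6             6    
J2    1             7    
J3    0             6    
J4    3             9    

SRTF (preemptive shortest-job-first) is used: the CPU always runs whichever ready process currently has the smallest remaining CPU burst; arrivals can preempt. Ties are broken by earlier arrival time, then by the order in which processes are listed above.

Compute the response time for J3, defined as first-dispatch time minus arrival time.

Gantt: | J3 0-6 | J1 6-12 | J2 12-19 | J4 19-28 |
Completion: J1=12  J2=19  J3=6  J4=28
Turnaround (C−A): J1=6  J2=18  J3=6  J4=25
Response(J3) = first start − arrival = 0 − 0 = 0

0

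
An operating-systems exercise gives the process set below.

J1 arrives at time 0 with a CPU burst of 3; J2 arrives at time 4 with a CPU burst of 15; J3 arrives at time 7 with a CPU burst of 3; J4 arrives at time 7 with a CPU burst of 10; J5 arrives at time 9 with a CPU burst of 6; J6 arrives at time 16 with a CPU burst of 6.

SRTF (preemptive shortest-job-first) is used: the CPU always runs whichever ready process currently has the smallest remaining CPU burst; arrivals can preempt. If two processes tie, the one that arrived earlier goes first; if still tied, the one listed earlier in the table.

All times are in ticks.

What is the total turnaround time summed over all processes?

Timeline: | J1 0-3 | idle 3-4 | J2 4-7 | J3 7-10 | J5 10-16 | J6 16-22 | J4 22-32 | J2 32-44 |
Completion: J1=3  J2=44  J3=10  J4=32  J5=16  J6=22
Turnaround (C−A): J1=3  J2=40  J3=3  J4=25  J5=7  J6=6
Turnaround = completion − arrival: J1=3, J2=40, J3=3, J4=25, J5=7, J6=6
Total turnaround = 3 + 40 + 3 + 25 + 7 + 6 = 84

84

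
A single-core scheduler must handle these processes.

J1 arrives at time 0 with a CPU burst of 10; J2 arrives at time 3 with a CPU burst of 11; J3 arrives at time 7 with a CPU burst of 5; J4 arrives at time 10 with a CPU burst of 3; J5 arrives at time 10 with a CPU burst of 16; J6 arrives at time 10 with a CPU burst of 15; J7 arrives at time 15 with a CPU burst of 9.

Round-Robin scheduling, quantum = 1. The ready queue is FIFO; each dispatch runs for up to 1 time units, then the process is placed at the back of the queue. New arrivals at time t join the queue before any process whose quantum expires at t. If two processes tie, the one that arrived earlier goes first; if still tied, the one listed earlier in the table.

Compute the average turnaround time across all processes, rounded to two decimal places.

40.29

Schedule: | J1 0-3 | J2 3-4 | J1 4-5 | J2 5-6 | J1 6-7 | J2 7-8 | J3 8-9 | J1 9-10 | J2 10-11 | J3 11-12 | J4 12-13 | J5 13-14 | J6 14-15 | J1 15-16 | J2 16-17 | J3 17-18 | J4 18-19 | J5 19-20 | J7 20-21 | J6 21-22 | J1 22-23 | J2 23-24 | J3 24-25 | J4 25-26 | J5 26-27 | J7 27-28 | J6 28-29 | J1 29-30 | J2 30-31 | J3 31-32 | J5 32-33 | J7 33-34 | J6 34-35 | J1 35-36 | J2 36-37 | J5 37-38 | J7 38-39 | J6 39-40 | J2 40-41 | J5 41-42 | J7 42-43 | J6 43-44 | J2 44-45 | J5 45-46 | J7 46-47 | J6 47-48 | J2 48-49 | J5 49-50 | J7 50-51 | J6 51-52 | J5 52-53 | J7 53-54 | J6 54-55 | J5 55-56 | J7 56-57 | J6 57-58 | J5 58-59 | J6 59-60 | J5 60-61 | J6 61-62 | J5 62-63 | J6 63-64 | J5 64-65 | J6 65-66 | J5 66-67 | J6 67-68 | J5 68-69 |
Completion: J1=36  J2=49  J3=32  J4=26  J5=69  J6=68  J7=57
Turnaround times: J1=36, J2=46, J3=25, J4=16, J5=59, J6=58, J7=42
Average turnaround = (36+46+25+16+59+58+42) / 7 = 282/7 = 40.29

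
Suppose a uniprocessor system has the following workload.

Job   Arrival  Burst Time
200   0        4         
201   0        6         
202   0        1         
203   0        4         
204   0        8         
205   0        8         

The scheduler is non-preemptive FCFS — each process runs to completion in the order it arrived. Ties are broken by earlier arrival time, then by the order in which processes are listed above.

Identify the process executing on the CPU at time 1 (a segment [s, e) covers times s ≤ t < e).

Gantt: | 200 0-4 | 201 4-10 | 202 10-11 | 203 11-15 | 204 15-23 | 205 23-31 |
Completion: 200=4  201=10  202=11  203=15  204=23  205=31

200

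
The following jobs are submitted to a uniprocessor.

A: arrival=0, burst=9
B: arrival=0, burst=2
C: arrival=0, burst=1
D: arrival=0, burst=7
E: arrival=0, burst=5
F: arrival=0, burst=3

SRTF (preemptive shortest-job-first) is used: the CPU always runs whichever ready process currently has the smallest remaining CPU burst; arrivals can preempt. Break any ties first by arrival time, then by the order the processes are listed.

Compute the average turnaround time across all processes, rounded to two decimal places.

Timeline: | C 0-1 | B 1-3 | F 3-6 | E 6-11 | D 11-18 | A 18-27 |
Completion: A=27  B=3  C=1  D=18  E=11  F=6
Turnaround (C−A): A=27  B=3  C=1  D=18  E=11  F=6
Turnaround times: A=27, B=3, C=1, D=18, E=11, F=6
Average turnaround = (27+3+1+18+11+6) / 6 = 66/6 = 11.00

11.00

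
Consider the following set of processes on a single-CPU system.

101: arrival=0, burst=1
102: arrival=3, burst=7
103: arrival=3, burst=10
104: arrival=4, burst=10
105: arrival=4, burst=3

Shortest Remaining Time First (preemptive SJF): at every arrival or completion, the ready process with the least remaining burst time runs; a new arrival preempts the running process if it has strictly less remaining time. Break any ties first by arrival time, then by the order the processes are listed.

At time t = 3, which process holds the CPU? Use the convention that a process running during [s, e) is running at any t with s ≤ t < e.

102

Schedule: | 101 0-1 | idle 1-3 | 102 3-4 | 105 4-7 | 102 7-13 | 103 13-23 | 104 23-33 |
Completion: 101=1  102=13  103=23  104=33  105=7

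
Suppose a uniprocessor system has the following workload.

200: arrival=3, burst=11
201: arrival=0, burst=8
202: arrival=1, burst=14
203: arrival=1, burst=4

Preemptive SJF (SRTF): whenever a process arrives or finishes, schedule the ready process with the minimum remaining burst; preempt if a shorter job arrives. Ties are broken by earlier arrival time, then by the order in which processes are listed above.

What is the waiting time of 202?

Gantt: | 201 0-1 | 203 1-5 | 201 5-12 | 200 12-23 | 202 23-37 |
Completion: 200=23  201=12  202=37  203=5
Turnaround (C−A): 200=20  201=12  202=36  203=4
Waiting(202) = turnaround − burst = 36 − 14 = 22

22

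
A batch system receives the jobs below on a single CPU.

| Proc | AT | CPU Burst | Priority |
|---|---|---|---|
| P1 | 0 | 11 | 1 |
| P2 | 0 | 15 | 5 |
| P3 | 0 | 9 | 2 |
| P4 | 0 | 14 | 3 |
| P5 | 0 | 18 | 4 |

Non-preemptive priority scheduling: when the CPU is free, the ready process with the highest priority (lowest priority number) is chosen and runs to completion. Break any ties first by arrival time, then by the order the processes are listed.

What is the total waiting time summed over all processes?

117

Gantt: | P1 0-11 | P3 11-20 | P4 20-34 | P5 34-52 | P2 52-67 |
Completion: P1=11  P2=67  P3=20  P4=34  P5=52
Turnaround (C−A): P1=11  P2=67  P3=20  P4=34  P5=52
Waiting = turnaround − burst: P1=0, P2=52, P3=11, P4=20, P5=34
Total waiting = 0 + 52 + 11 + 20 + 34 = 117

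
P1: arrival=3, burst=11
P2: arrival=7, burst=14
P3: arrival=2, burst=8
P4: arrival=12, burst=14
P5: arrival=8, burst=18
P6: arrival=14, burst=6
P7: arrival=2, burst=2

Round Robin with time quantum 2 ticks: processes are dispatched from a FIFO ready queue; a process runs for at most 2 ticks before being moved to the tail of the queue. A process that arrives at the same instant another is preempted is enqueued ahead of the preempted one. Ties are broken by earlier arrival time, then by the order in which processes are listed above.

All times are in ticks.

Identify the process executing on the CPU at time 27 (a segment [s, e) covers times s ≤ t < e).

Timeline: | idle 0-2 | P3 2-4 | P7 4-6 | P1 6-8 | P3 8-10 | P2 10-12 | P5 12-14 | P1 14-16 | P3 16-18 | P4 18-20 | P2 20-22 | P6 22-24 | P5 24-26 | P1 26-28 | P3 28-30 | P4 30-32 | P2 32-34 | P6 34-36 | P5 36-38 | P1 38-40 | P4 40-42 | P2 42-44 | P6 44-46 | P5 46-48 | P1 48-50 | P4 50-52 | P2 52-54 | P5 54-56 | P1 56-57 | P4 57-59 | P2 59-61 | P5 61-63 | P4 63-65 | P2 65-67 | P5 67-69 | P4 69-71 | P5 71-75 |
Completion: P1=57  P2=67  P3=30  P4=71  P5=75  P6=46  P7=6
Turnaround (C−A): P1=54  P2=60  P3=28  P4=59  P5=67  P6=32  P7=4

P1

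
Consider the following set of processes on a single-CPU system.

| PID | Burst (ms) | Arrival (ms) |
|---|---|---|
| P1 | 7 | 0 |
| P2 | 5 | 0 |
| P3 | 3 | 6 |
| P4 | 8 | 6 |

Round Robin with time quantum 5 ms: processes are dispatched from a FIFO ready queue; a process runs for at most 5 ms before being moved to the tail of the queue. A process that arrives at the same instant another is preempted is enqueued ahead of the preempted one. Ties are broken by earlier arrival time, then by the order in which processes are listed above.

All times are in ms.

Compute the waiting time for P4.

9

Schedule: | P1 0-5 | P2 5-10 | P1 10-12 | P3 12-15 | P4 15-23 |
Completion: P1=12  P2=10  P3=15  P4=23
Turnaround (C−A): P1=12  P2=10  P3=9  P4=17
Waiting(P4) = turnaround − burst = 17 − 8 = 9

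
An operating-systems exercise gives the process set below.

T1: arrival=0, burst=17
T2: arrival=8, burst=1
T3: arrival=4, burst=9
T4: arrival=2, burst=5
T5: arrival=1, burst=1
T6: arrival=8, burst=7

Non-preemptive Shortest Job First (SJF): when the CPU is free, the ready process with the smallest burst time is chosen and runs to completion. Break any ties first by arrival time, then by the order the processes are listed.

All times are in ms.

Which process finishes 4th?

T4

Schedule: | T1 0-17 | T5 17-18 | T2 18-19 | T4 19-24 | T6 24-31 | T3 31-40 |
Completion: T1=17  T2=19  T3=40  T4=24  T5=18  T6=31
Turnaround (C−A): T1=17  T2=11  T3=36  T4=22  T5=17  T6=23
Finish order: T1 → T5 → T2 → T4 → T6 → T3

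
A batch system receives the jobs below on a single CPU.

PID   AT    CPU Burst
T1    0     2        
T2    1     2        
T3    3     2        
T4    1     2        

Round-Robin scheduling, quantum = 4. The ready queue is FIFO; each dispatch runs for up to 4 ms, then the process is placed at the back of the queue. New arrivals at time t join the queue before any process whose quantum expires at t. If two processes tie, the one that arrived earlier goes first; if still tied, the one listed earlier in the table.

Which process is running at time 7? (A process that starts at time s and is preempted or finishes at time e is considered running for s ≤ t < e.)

T3

Timeline: | T1 0-2 | T2 2-4 | T4 4-6 | T3 6-8 |
Completion: T1=2  T2=4  T3=8  T4=6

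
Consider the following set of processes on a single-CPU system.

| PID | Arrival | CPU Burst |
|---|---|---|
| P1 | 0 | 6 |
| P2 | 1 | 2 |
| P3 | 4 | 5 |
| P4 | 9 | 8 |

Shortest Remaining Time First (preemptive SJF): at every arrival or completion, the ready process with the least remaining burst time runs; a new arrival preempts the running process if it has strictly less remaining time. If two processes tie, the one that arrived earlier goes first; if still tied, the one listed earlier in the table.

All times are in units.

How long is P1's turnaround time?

Schedule: | P1 0-1 | P2 1-3 | P1 3-8 | P3 8-13 | P4 13-21 |
Completion: P1=8  P2=3  P3=13  P4=21
Turnaround (C−A): P1=8  P2=2  P3=9  P4=12
Turnaround(P1) = completion − arrival = 8 − 0 = 8

8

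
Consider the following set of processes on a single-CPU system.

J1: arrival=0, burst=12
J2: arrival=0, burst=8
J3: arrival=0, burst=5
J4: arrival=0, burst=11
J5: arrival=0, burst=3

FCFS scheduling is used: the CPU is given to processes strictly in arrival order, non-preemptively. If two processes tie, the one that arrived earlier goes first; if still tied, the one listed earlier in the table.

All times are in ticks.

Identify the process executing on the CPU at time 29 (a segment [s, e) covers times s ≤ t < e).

Gantt: | J1 0-12 | J2 12-20 | J3 20-25 | J4 25-36 | J5 36-39 |
Completion: J1=12  J2=20  J3=25  J4=36  J5=39
Turnaround (C−A): J1=12  J2=20  J3=25  J4=36  J5=39

J4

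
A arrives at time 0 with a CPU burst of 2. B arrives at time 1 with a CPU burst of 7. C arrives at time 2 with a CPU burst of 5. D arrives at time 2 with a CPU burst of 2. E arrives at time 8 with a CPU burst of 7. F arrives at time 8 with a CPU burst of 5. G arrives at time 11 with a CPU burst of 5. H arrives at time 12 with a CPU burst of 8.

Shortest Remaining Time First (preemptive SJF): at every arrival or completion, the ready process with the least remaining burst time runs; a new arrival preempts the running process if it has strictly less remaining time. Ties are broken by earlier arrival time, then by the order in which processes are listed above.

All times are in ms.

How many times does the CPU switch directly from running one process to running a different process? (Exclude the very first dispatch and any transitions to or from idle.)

7

Schedule: | A 0-2 | D 2-4 | C 4-9 | F 9-14 | G 14-19 | B 19-26 | E 26-33 | H 33-41 |
Completion: A=2  B=26  C=9  D=4  E=33  F=14  G=19  H=41
Turnaround (C−A): A=2  B=25  C=7  D=2  E=25  F=6  G=8  H=29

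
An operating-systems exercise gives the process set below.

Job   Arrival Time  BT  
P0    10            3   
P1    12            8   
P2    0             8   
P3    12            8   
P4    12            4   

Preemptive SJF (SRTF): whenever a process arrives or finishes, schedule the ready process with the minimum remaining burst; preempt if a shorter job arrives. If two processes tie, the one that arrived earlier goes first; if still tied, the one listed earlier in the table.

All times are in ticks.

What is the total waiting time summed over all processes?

Timeline: | P2 0-8 | idle 8-10 | P0 10-13 | P4 13-17 | P1 17-25 | P3 25-33 |
Completion: P0=13  P1=25  P2=8  P3=33  P4=17
Waiting = turnaround − burst: P0=0, P1=5, P2=0, P3=13, P4=1
Total waiting = 0 + 5 + 0 + 13 + 1 = 19

19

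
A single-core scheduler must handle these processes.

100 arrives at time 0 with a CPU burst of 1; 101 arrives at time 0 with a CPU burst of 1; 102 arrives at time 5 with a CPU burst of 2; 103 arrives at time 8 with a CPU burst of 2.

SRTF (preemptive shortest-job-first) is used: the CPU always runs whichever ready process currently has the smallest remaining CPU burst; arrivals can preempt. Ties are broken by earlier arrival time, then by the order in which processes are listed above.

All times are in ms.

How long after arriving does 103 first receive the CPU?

0

Schedule: | 100 0-1 | 101 1-2 | idle 2-5 | 102 5-7 | idle 7-8 | 103 8-10 |
Completion: 100=1  101=2  102=7  103=10
Response(103) = first start − arrival = 8 − 8 = 0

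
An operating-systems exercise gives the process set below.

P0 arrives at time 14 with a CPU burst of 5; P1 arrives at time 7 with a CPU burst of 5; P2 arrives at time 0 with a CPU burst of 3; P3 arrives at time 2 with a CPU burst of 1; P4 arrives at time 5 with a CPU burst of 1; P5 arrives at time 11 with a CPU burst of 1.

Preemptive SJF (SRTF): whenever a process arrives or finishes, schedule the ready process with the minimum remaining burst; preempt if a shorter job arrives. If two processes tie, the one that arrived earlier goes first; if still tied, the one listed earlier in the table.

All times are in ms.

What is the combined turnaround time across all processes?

Schedule: | P2 0-3 | P3 3-4 | idle 4-5 | P4 5-6 | idle 6-7 | P1 7-12 | P5 12-13 | idle 13-14 | P0 14-19 |
Completion: P0=19  P1=12  P2=3  P3=4  P4=6  P5=13
Turnaround = completion − arrival: P0=5, P1=5, P2=3, P3=2, P4=1, P5=2
Total turnaround = 5 + 5 + 3 + 2 + 1 + 2 = 18

18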